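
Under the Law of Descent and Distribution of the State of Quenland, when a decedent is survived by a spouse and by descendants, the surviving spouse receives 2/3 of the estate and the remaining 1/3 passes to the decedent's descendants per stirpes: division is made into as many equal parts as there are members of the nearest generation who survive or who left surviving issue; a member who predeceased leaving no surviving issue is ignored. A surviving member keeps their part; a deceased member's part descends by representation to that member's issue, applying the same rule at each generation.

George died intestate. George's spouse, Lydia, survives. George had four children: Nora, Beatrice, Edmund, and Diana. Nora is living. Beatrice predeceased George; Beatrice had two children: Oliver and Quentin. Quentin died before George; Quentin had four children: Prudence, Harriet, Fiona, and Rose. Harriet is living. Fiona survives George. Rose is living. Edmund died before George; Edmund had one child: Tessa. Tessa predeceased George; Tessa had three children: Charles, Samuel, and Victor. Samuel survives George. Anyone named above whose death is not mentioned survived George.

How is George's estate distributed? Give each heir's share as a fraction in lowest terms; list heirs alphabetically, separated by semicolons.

Lydia, as surviving spouse, takes 2/3.
The remaining 1/3 passes to George's descendants per stirpes.
The 1/3 is divided into 4 equal shares of 1/12 among Nora, Beatrice, Edmund, Diana.
Nora is living and takes 1/12.
Beatrice predeceased; the 1/12 allotted to Beatrice's branch passes to Beatrice's issue by representation.
The 1/12 is divided into 2 equal shares of 1/24 among Oliver, Quentin.
Oliver is living and takes 1/24.
Quentin predeceased; the 1/24 allotted to Quentin's branch passes to Quentin's issue by representation.
The 1/24 is divided into 4 equal shares of 1/96 among Prudence, Harriet, Fiona, Rose.
Prudence is living and takes 1/96.
Harriet is living and takes 1/96.
Fiona is living and takes 1/96.
Rose is living and takes 1/96.
Edmund predeceased; the 1/12 allotted to Edmund's branch passes to Edmund's issue by representation.
Tessa's line is the sole branch at this level, so the full 1/12 passes to Tessa's issue by representation.
The 1/12 is divided into 3 equal shares of 1/36 among Charles, Samuel, Victor.
Charles is living and takes 1/36.
Samuel is living and takes 1/36.
Victor is living and takes 1/36.
Diana is living and takes 1/12.

Charles 1/36; Diana 1/12; Fiona 1/96; Harriet 1/96; Lydia 2/3; Nora 1/12; Oliver 1/24; Prudence 1/96; Rose 1/96; Samuel 1/36; Victor 1/36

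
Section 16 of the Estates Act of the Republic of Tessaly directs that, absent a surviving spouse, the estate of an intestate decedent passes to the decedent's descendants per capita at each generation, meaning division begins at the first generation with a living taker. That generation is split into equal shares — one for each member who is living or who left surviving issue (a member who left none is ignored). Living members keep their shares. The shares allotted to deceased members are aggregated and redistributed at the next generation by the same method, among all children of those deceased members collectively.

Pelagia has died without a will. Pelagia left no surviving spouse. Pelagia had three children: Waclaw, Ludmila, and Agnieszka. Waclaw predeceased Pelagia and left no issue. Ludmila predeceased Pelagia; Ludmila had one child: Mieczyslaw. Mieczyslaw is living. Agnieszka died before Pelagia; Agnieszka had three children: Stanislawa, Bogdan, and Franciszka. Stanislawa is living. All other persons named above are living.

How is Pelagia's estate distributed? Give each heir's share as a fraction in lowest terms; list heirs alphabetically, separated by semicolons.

There is no surviving spouse, so the entire estate passes to Pelagia's descendants per capita at each generation.
No one at generation 1 (Ludmila, Agnieszka) is living; moving to the next generation.
At generation 2 (Mieczyslaw, Stanislawa, Bogdan, Franciszka) there are 4 shares of (1)/4 = 1/4 each.
Living: Mieczyslaw, Stanislawa, Bogdan, and Franciszka — each takes 1/4.

Bogdan 1/4; Franciszka 1/4; Mieczyslaw 1/4; Stanislawa 1/4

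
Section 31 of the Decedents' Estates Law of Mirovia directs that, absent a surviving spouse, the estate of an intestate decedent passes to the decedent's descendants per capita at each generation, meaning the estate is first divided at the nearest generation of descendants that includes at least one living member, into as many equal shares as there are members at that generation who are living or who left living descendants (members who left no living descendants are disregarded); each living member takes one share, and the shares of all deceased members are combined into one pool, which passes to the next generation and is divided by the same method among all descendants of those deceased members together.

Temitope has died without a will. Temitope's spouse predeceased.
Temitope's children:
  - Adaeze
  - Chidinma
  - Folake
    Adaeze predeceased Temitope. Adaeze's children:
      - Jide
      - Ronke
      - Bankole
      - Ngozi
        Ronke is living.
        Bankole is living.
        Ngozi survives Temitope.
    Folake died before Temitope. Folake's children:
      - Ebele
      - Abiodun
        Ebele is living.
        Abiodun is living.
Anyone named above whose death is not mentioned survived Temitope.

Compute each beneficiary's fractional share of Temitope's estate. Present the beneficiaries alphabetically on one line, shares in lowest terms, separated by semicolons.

Abiodun 1/9; Bankole 1/9; Chidinma 1/3; Ebele 1/9; Jide 1/9; Ngozi 1/9; Ronke 1/9

There is no surviving spouse, so the entire estate passes to Temitope's descendants per capita at each generation.
At generation 1 (Adaeze, Chidinma, Folake) there are 3 shares of (1)/3 = 1/3 each.
Living: Chidinma — each takes 1/3.
Deceased: Adaeze and Folake. Their combined 2/3 is pooled and carried to generation 2.
At generation 2 (Jide, Ronke, Bankole, Ngozi, Ebele, Abiodun) there are 6 shares of (2/3)/6 = 1/9 each.
Living: Jide, Ronke, Bankole, Ngozi, Ebele, and Abiodun — each takes 1/9.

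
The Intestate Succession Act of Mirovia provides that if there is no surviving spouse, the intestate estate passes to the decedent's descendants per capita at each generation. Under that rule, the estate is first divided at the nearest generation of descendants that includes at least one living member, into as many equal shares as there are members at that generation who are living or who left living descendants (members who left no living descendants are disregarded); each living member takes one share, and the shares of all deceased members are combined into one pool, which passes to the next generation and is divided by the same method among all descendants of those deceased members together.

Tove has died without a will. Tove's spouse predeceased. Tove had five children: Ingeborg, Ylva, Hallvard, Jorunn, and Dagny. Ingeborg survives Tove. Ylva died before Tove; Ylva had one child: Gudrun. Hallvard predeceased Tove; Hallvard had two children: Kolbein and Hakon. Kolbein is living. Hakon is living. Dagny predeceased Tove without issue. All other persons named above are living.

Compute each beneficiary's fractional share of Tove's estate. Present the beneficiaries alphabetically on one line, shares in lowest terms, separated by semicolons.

There is no surviving spouse, so the entire estate passes to Tove's descendants per capita at each generation.
At generation 1 (Ingeborg, Ylva, Hallvard, Jorunn) there are 4 shares of (1)/4 = 1/4 each.
Living: Ingeborg and Jorunn — each takes 1/4.
Deceased: Ylva and Hallvard. Their combined 1/2 is pooled and carried to generation 2.
At generation 2 (Gudrun, Kolbein, Hakon) there are 3 shares of (1/2)/3 = 1/6 each.
Living: Gudrun, Kolbein, and Hakon — each takes 1/6.

Gudrun 1/6; Hakon 1/6; Ingeborg 1/4; Jorunn 1/4; Kolbein 1/6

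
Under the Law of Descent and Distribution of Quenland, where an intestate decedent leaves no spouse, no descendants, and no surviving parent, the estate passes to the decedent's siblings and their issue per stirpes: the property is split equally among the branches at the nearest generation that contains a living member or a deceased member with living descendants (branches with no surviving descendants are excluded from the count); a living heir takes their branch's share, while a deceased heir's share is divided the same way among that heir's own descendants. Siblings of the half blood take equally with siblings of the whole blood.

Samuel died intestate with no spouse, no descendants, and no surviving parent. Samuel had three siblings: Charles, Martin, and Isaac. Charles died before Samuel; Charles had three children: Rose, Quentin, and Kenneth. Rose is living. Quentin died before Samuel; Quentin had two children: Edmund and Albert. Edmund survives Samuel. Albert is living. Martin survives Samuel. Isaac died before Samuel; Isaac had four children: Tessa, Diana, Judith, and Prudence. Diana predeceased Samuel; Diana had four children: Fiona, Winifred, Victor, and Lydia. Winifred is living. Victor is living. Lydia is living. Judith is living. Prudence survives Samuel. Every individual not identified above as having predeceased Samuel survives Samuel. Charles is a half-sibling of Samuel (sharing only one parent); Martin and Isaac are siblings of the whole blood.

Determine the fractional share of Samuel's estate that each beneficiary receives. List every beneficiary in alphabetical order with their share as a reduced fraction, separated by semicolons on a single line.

No spouse, descendants, or parent survives, so the estate passes to Samuel's siblings per stirpes.
Half-blood and whole-blood siblings take equally under the stated rule.
The estate is divided into 3 equal shares of 1/3 among Charles, Martin, Isaac.
Charles predeceased; the 1/3 allotted to Charles's branch passes to Charles's issue by representation.
The 1/3 is divided into 3 equal shares of 1/9 among Rose, Quentin, Kenneth.
Rose is living and takes 1/9.
Quentin predeceased; the 1/9 allotted to Quentin's branch passes to Quentin's issue by representation.
The 1/9 is divided into 2 equal shares of 1/18 among Edmund, Albert.
Edmund is living and takes 1/18.
Albert is living and takes 1/18.
Kenneth is living and takes 1/9.
Martin is living and takes 1/3.
Isaac predeceased; the 1/3 allotted to Isaac's branch passes to Isaac's issue by representation.
The 1/3 is divided into 4 equal shares of 1/12 among Tessa, Diana, Judith, Prudence.
Tessa is living and takes 1/12.
Diana predeceased; the 1/12 allotted to Diana's branch passes to Diana's issue by representation.
The 1/12 is divided into 4 equal shares of 1/48 among Fiona, Winifred, Victor, Lydia.
Fiona is living and takes 1/48.
Winifred is living and takes 1/48.
Victor is living and takes 1/48.
Lydia is living and takes 1/48.
Judith is living and takes 1/12.
Prudence is living and takes 1/12.

Albert 1/18; Edmund 1/18; Fiona 1/48; Judith 1/12; Kenneth 1/9; Lydia 1/48; Martin 1/3; Prudence 1/12; Rose 1/9; Tessa 1/12; Victor 1/48; Winifred 1/48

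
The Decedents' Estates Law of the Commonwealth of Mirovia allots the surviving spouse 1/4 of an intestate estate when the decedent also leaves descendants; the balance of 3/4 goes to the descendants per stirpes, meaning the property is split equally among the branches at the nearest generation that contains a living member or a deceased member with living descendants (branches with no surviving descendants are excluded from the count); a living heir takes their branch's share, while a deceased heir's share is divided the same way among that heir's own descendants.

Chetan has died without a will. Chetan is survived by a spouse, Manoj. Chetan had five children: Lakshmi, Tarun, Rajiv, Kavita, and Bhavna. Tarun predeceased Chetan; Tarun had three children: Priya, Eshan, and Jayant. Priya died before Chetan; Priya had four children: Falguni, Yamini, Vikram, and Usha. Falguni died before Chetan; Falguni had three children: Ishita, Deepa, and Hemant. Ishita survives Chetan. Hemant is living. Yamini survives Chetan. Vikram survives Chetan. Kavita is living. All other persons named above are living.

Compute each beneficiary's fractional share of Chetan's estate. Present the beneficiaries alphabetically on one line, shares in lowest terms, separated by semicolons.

Manoj, as surviving spouse, takes 1/4.
The remaining 3/4 passes to Chetan's descendants per stirpes.
The 3/4 is divided into 5 equal shares of 3/20 among Lakshmi, Tarun, Rajiv, Kavita, Bhavna.
Lakshmi is living and takes 3/20.
Tarun predeceased; the 3/20 allotted to Tarun's branch passes to Tarun's issue by representation.
The 3/20 is divided into 3 equal shares of 1/20 among Priya, Eshan, Jayant.
Priya predeceased; the 1/20 allotted to Priya's branch passes to Priya's issue by representation.
The 1/20 is divided into 4 equal shares of 1/80 among Falguni, Yamini, Vikram, Usha.
Falguni predeceased; the 1/80 allotted to Falguni's branch passes to Falguni's issue by representation.
The 1/80 is divided into 3 equal shares of 1/240 among Ishita, Deepa, Hemant.
Ishita is living and takes 1/240.
Deepa is living and takes 1/240.
Hemant is living and takes 1/240.
Yamini is living and takes 1/80.
Vikram is living and takes 1/80.
Usha is living and takes 1/80.
Eshan is living and takes 1/20.
Jayant is living and takes 1/20.
Rajiv is living and takes 3/20.
Kavita is living and takes 3/20.
Bhavna is living and takes 3/20.

Bhavna 3/20; Deepa 1/240; Eshan 1/20; Hemant 1/240; Ishita 1/240; Jayant 1/20; Kavita 3/20; Lakshmi 3/20; Manoj 1/4; Rajiv 3/20; Usha 1/80; Vikram 1/80; Yamini 1/80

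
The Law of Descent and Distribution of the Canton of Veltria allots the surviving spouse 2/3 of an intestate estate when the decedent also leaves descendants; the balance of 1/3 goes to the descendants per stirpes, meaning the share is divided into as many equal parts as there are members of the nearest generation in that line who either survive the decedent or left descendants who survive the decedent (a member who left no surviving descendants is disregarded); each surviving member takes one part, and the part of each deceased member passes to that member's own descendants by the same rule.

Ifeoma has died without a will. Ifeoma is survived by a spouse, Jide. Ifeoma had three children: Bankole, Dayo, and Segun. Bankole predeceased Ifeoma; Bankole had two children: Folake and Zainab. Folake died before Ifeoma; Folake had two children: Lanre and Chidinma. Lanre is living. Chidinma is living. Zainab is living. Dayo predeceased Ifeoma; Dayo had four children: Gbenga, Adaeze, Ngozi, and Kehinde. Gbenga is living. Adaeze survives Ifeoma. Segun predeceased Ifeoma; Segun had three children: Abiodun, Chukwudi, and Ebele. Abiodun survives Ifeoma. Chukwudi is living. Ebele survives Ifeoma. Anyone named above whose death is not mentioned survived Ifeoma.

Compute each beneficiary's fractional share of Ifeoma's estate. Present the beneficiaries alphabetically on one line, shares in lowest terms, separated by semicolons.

Abiodun 1/27; Adaeze 1/36; Chidinma 1/36; Chukwudi 1/27; Ebele 1/27; Gbenga 1/36; Jide 2/3; Kehinde 1/36; Lanre 1/36; Ngozi 1/36; Zainab 1/18

Jide, as surviving spouse, takes 2/3.
The remaining 1/3 passes to Ifeoma's descendants per stirpes.
The 1/3 is divided into 3 equal shares of 1/9 among Bankole, Dayo, Segun.
Bankole predeceased; the 1/9 allotted to Bankole's branch passes to Bankole's issue by representation.
The 1/9 is divided into 2 equal shares of 1/18 among Folake, Zainab.
Folake predeceased; the 1/18 allotted to Folake's branch passes to Folake's issue by representation.
The 1/18 is divided into 2 equal shares of 1/36 among Lanre, Chidinma.
Lanre is living and takes 1/36.
Chidinma is living and takes 1/36.
Zainab is living and takes 1/18.
Dayo predeceased; the 1/9 allotted to Dayo's branch passes to Dayo's issue by representation.
The 1/9 is divided into 4 equal shares of 1/36 among Gbenga, Adaeze, Ngozi, Kehinde.
Gbenga is living and takes 1/36.
Adaeze is living and takes 1/36.
Ngozi is living and takes 1/36.
Kehinde is living and takes 1/36.
Segun predeceased; the 1/9 allotted to Segun's branch passes to Segun's issue by representation.
The 1/9 is divided into 3 equal shares of 1/27 among Abiodun, Chukwudi, Ebele.
Abiodun is living and takes 1/27.
Chukwudi is living and takes 1/27.
Ebele is living and takes 1/27.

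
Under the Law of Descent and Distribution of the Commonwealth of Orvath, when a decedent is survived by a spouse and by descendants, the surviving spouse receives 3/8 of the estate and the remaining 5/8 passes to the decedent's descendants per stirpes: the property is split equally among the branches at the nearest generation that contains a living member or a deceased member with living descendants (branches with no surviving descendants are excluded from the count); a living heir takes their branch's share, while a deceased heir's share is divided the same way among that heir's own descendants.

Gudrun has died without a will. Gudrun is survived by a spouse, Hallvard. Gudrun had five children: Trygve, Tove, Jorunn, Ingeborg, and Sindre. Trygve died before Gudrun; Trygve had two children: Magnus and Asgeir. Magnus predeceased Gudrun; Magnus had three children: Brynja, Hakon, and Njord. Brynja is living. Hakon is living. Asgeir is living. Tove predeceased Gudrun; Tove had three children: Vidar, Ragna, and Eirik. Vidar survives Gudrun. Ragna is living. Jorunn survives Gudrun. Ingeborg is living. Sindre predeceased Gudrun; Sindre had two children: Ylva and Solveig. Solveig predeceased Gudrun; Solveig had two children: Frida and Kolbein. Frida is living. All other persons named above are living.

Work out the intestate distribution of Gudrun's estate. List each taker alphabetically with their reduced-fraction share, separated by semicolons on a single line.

Hallvard, as surviving spouse, takes 3/8.
The remaining 5/8 passes to Gudrun's descendants per stirpes.
The 5/8 is divided into 5 equal shares of 1/8 among Trygve, Tove, Jorunn, Ingeborg, Sindre.
Trygve predeceased; the 1/8 allotted to Trygve's branch passes to Trygve's issue by representation.
The 1/8 is divided into 2 equal shares of 1/16 among Magnus, Asgeir.
Magnus predeceased; the 1/16 allotted to Magnus's branch passes to Magnus's issue by representation.
The 1/16 is divided into 3 equal shares of 1/48 among Brynja, Hakon, Njord.
Brynja is living and takes 1/48.
Hakon is living and takes 1/48.
Njord is living and takes 1/48.
Asgeir is living and takes 1/16.
Tove predeceased; the 1/8 allotted to Tove's branch passes to Tove's issue by representation.
The 1/8 is divided into 3 equal shares of 1/24 among Vidar, Ragna, Eirik.
Vidar is living and takes 1/24.
Ragna is living and takes 1/24.
Eirik is living and takes 1/24.
Jorunn is living and takes 1/8.
Ingeborg is living and takes 1/8.
Sindre predeceased; the 1/8 allotted to Sindre's branch passes to Sindre's issue by representation.
The 1/8 is divided into 2 equal shares of 1/16 among Ylva, Solveig.
Ylva is living and takes 1/16.
Solveig predeceased; the 1/16 allotted to Solveig's branch passes to Solveig's issue by representation.
The 1/16 is divided into 2 equal shares of 1/32 among Frida, Kolbein.
Frida is living and takes 1/32.
Kolbein is living and takes 1/32.

Asgeir 1/16; Brynja 1/48; Eirik 1/24; Frida 1/32; Hakon 1/48; Hallvard 3/8; Ingeborg 1/8; Jorunn 1/8; Kolbein 1/32; Njord 1/48; Ragna 1/24; Vidar 1/24; Ylva 1/16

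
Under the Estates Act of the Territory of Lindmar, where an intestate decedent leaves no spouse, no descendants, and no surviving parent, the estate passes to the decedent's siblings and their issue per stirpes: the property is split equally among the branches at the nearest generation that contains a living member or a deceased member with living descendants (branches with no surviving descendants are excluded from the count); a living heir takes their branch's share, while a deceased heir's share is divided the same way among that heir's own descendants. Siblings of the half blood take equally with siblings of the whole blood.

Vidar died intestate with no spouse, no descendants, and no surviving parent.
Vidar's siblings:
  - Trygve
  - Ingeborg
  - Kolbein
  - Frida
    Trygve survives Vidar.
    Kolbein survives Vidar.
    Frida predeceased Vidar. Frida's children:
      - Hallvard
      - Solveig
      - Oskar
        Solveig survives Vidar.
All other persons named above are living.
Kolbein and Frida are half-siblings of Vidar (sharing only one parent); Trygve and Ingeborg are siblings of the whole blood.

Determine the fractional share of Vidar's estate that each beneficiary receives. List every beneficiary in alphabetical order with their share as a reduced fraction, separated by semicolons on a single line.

No spouse, descendants, or parent survives, so the estate passes to Vidar's siblings per stirpes.
Half-blood and whole-blood siblings take equally under the stated rule.
The estate is divided into 4 equal shares of 1/4 among Trygve, Ingeborg, Kolbein, Frida.
Trygve is living and takes 1/4.
Ingeborg is living and takes 1/4.
Kolbein is living and takes 1/4.
Frida predeceased; the 1/4 allotted to Frida's branch passes to Frida's issue by representation.
The 1/4 is divided into 3 equal shares of 1/12 among Hallvard, Solveig, Oskar.
Hallvard is living and takes 1/12.
Solveig is living and takes 1/12.
Oskar is living and takes 1/12.

Hallvard 1/12; Ingeborg 1/4; Kolbein 1/4; Oskar 1/12; Solveig 1/12; Trygve 1/4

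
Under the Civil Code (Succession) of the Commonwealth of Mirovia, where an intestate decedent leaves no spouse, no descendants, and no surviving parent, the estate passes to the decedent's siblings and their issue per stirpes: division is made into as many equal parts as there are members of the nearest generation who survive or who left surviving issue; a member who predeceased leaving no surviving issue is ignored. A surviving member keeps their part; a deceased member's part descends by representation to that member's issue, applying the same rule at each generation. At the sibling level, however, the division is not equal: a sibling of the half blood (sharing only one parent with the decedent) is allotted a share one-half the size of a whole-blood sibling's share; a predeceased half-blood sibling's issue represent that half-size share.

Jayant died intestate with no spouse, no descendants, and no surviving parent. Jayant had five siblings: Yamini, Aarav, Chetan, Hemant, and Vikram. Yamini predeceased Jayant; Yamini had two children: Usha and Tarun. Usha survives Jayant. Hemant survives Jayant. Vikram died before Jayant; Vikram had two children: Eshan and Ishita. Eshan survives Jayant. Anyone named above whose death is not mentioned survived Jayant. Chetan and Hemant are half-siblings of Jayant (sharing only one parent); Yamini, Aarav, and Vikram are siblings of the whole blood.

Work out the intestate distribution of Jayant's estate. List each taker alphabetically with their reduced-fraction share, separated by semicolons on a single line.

No spouse, descendants, or parent survives, so the estate passes to Jayant's siblings per stirpes.
Half-blood siblings count for one-half the weight of whole-blood siblings at the initial division.
Dividing 1 in proportion to weights (total weight 4): Yamini (weight 1) → 1/4; Aarav (weight 1) → 1/4; Chetan (weight 1/2) → 1/8; Hemant (weight 1/2) → 1/8; Vikram (weight 1) → 1/4.
Yamini predeceased; the 1/4 allotted to Yamini's branch passes to Yamini's issue by representation.
The 1/4 is divided into 2 equal shares of 1/8 among Usha, Tarun.
Usha is living and takes 1/8.
Tarun is living and takes 1/8.
Aarav is living and takes 1/4.
Chetan is living and takes 1/8.
Hemant is living and takes 1/8.
Vikram predeceased; the 1/4 allotted to Vikram's branch passes to Vikram's issue by representation.
The 1/4 is divided into 2 equal shares of 1/8 among Eshan, Ishita.
Eshan is living and takes 1/8.
Ishita is living and takes 1/8.

Aarav 1/4; Chetan 1/8; Eshan 1/8; Hemant 1/8; Ishita 1/8; Tarun 1/8; Usha 1/8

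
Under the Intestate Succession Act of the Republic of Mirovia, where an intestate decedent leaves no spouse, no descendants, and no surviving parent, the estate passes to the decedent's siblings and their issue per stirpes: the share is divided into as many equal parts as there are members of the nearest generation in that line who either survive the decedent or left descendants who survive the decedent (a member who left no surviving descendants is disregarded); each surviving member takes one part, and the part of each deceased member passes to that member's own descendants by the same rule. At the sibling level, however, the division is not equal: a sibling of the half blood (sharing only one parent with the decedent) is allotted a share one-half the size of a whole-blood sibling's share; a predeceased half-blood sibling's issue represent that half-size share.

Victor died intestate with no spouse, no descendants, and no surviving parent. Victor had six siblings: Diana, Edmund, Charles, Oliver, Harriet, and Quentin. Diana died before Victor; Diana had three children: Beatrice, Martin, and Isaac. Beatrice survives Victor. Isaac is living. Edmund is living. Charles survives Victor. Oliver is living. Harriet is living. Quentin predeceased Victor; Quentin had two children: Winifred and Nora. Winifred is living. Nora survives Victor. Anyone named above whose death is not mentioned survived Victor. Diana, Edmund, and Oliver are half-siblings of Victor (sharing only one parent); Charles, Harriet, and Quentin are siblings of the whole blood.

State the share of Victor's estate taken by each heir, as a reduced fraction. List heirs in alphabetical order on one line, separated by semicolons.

Beatrice 1/27; Charles 2/9; Edmund 1/9; Harriet 2/9; Isaac 1/27; Martin 1/27; Nora 1/9; Oliver 1/9; Winifred 1/9

No spouse, descendants, or parent survives, so the estate passes to Victor's siblings per stirpes.
Half-blood siblings count for one-half the weight of whole-blood siblings at the initial division.
Dividing 1 in proportion to weights (total weight 9/2): Diana (weight 1/2) → 1/9; Edmund (weight 1/2) → 1/9; Charles (weight 1) → 2/9; Oliver (weight 1/2) → 1/9; Harriet (weight 1) → 2/9; Quentin (weight 1) → 2/9.
Diana predeceased; the 1/9 allotted to Diana's branch passes to Diana's issue by representation.
The 1/9 is divided into 3 equal shares of 1/27 among Beatrice, Martin, Isaac.
Beatrice is living and takes 1/27.
Martin is living and takes 1/27.
Isaac is living and takes 1/27.
Edmund is living and takes 1/9.
Charles is living and takes 2/9.
Oliver is living and takes 1/9.
Harriet is living and takes 2/9.
Quentin predeceased; the 2/9 allotted to Quentin's branch passes to Quentin's issue by representation.
The 2/9 is divided into 2 equal shares of 1/9 among Winifred, Nora.
Winifred is living and takes 1/9.
Nora is living and takes 1/9.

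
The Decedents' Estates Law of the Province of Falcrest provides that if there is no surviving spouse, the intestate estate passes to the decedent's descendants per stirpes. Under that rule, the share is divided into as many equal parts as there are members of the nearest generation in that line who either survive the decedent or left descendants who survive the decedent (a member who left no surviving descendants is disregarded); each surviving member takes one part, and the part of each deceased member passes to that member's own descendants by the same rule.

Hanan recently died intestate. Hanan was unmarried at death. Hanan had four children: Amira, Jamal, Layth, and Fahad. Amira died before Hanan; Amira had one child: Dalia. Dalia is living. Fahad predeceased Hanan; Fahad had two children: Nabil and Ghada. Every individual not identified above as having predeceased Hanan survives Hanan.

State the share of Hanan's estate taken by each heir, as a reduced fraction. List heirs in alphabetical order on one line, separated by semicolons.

There is no surviving spouse, so the entire estate passes to Hanan's descendants per stirpes.
The estate is divided into 4 equal shares of 1/4 among Amira, Jamal, Layth, Fahad.
Amira predeceased; the 1/4 allotted to Amira's branch passes to Amira's issue by representation.
Dalia is the sole taker at this level and receives the full 1/4.
Jamal is living and takes 1/4.
Layth is living and takes 1/4.
Fahad predeceased; the 1/4 allotted to Fahad's branch passes to Fahad's issue by representation.
The 1/4 is divided into 2 equal shares of 1/8 among Nabil, Ghada.
Nabil is living and takes 1/8.
Ghada is living and takes 1/8.

Dalia 1/4; Ghada 1/8; Jamal 1/4; Layth 1/4; Nabil 1/8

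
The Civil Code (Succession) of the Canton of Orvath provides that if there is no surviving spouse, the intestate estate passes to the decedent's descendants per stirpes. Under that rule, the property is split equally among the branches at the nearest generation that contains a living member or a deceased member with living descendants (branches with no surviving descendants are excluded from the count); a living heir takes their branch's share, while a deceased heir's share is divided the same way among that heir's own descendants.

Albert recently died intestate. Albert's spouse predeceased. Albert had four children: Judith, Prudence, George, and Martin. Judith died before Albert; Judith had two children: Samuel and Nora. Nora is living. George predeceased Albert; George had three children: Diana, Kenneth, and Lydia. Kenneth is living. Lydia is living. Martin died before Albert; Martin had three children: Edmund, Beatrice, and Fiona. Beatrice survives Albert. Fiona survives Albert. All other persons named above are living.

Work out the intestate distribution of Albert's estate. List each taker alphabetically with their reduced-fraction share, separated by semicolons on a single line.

Beatrice 1/12; Diana 1/12; Edmund 1/12; Fiona 1/12; Kenneth 1/12; Lydia 1/12; Nora 1/8; Prudence 1/4; Samuel 1/8

There is no surviving spouse, so the entire estate passes to Albert's descendants per stirpes.
The estate is divided into 4 equal shares of 1/4 among Judith, Prudence, George, Martin.
Judith predeceased; the 1/4 allotted to Judith's branch passes to Judith's issue by representation.
The 1/4 is divided into 2 equal shares of 1/8 among Samuel, Nora.
Samuel is living and takes 1/8.
Nora is living and takes 1/8.
Prudence is living and takes 1/4.
George predeceased; the 1/4 allotted to George's branch passes to George's issue by representation.
The 1/4 is divided into 3 equal shares of 1/12 among Diana, Kenneth, Lydia.
Diana is living and takes 1/12.
Kenneth is living and takes 1/12.
Lydia is living and takes 1/12.
Martin predeceased; the 1/4 allotted to Martin's branch passes to Martin's issue by representation.
The 1/4 is divided into 3 equal shares of 1/12 among Edmund, Beatrice, Fiona.
Edmund is living and takes 1/12.
Beatrice is living and takes 1/12.
Fiona is living and takes 1/12.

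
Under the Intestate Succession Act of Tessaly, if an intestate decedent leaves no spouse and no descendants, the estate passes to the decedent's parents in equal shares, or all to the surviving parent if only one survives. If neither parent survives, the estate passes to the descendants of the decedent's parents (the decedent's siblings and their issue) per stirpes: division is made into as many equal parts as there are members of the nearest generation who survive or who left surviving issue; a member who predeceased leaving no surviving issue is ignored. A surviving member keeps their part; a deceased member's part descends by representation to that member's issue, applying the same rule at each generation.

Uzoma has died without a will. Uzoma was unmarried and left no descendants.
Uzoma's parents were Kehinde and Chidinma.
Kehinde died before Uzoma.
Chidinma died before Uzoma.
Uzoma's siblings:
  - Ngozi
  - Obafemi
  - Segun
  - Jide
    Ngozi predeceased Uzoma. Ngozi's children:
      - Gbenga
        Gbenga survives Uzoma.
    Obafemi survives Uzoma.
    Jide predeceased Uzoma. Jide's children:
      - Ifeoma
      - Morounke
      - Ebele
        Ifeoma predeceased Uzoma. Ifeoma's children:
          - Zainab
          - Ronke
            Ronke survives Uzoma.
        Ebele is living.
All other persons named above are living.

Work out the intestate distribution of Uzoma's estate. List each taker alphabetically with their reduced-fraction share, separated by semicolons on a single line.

Neither parent survives and there are no descendants, so the estate passes to Uzoma's siblings and their issue per stirpes.
The estate is divided into 4 equal shares of 1/4 among Ngozi, Obafemi, Segun, Jide.
Ngozi predeceased; the 1/4 allotted to Ngozi's branch passes to Ngozi's issue by representation.
Gbenga is the sole taker at this level and receives the full 1/4.
Obafemi is living and takes 1/4.
Segun is living and takes 1/4.
Jide predeceased; the 1/4 allotted to Jide's branch passes to Jide's issue by representation.
The 1/4 is divided into 3 equal shares of 1/12 among Ifeoma, Morounke, Ebele.
Ifeoma predeceased; the 1/12 allotted to Ifeoma's branch passes to Ifeoma's issue by representation.
The 1/12 is divided into 2 equal shares of 1/24 among Zainab, Ronke.
Zainab is living and takes 1/24.
Ronke is living and takes 1/24.
Morounke is living and takes 1/12.
Ebele is living and takes 1/12.

Ebele 1/12; Gbenga 1/4; Morounke 1/12; Obafemi 1/4; Ronke 1/24; Segun 1/4; Zainab 1/24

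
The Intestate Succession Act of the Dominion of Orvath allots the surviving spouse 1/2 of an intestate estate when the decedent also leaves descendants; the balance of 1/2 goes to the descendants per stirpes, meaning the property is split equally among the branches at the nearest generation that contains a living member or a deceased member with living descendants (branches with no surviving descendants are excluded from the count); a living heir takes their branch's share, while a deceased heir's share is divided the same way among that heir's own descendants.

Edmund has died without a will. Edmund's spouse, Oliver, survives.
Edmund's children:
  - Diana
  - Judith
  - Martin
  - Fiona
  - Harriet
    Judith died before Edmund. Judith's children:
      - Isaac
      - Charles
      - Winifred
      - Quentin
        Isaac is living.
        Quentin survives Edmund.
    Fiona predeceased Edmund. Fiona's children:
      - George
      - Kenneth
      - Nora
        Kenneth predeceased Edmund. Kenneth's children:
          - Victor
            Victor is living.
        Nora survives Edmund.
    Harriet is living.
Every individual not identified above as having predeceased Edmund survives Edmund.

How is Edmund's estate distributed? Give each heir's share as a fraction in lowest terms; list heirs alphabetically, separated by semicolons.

Oliver, as surviving spouse, takes 1/2.
The remaining 1/2 passes to Edmund's descendants per stirpes.
The 1/2 is divided into 5 equal shares of 1/10 among Diana, Judith, Martin, Fiona, Harriet.
Diana is living and takes 1/10.
Judith predeceased; the 1/10 allotted to Judith's branch passes to Judith's issue by representation.
The 1/10 is divided into 4 equal shares of 1/40 among Isaac, Charles, Winifred, Quentin.
Isaac is living and takes 1/40.
Charles is living and takes 1/40.
Winifred is living and takes 1/40.
Quentin is living and takes 1/40.
Martin is living and takes 1/10.
Fiona predeceased; the 1/10 allotted to Fiona's branch passes to Fiona's issue by representation.
The 1/10 is divided into 3 equal shares of 1/30 among George, Kenneth, Nora.
George is living and takes 1/30.
Kenneth predeceased; the 1/30 allotted to Kenneth's branch passes to Kenneth's issue by representation.
Victor is the sole taker at this level and receives the full 1/30.
Nora is living and takes 1/30.
Harriet is living and takes 1/10.

Charles 1/40; Diana 1/10; George 1/30; Harriet 1/10; Isaac 1/40; Martin 1/10; Nora 1/30; Oliver 1/2; Quentin 1/40; Victor 1/30; Winifred 1/40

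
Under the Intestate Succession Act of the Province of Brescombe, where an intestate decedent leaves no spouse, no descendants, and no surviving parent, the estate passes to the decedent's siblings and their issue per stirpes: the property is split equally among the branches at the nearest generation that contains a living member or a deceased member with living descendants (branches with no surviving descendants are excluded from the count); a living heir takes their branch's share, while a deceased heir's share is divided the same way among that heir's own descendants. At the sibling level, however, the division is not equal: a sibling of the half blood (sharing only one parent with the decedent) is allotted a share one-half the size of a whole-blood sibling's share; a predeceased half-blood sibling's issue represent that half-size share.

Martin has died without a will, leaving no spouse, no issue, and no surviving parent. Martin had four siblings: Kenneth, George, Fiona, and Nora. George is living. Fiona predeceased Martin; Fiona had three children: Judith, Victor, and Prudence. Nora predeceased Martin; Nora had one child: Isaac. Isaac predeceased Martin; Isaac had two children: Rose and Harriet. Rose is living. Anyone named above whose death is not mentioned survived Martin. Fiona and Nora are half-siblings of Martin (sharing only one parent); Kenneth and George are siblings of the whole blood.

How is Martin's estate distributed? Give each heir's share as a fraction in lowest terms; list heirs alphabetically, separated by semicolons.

No spouse, descendants, or parent survives, so the estate passes to Martin's siblings per stirpes.
Half-blood siblings count for one-half the weight of whole-blood siblings at the initial division.
Dividing 1 in proportion to weights (total weight 3): Kenneth (weight 1) → 1/3; George (weight 1) → 1/3; Fiona (weight 1/2) → 1/6; Nora (weight 1/2) → 1/6.
Kenneth is living and takes 1/3.
George is living and takes 1/3.
Fiona predeceased; the 1/6 allotted to Fiona's branch passes to Fiona's issue by representation.
The 1/6 is divided into 3 equal shares of 1/18 among Judith, Victor, Prudence.
Judith is living and takes 1/18.
Victor is living and takes 1/18.
Prudence is living and takes 1/18.
Nora predeceased; the 1/6 allotted to Nora's branch passes to Nora's issue by representation.
Isaac's line is the sole branch at this level, so the full 1/6 passes to Isaac's issue by representation.
The 1/6 is divided into 2 equal shares of 1/12 among Rose, Harriet.
Rose is living and takes 1/12.
Harriet is living and takes 1/12.

George 1/3; Harriet 1/12; Judith 1/18; Kenneth 1/3; Prudence 1/18; Rose 1/12; Victor 1/18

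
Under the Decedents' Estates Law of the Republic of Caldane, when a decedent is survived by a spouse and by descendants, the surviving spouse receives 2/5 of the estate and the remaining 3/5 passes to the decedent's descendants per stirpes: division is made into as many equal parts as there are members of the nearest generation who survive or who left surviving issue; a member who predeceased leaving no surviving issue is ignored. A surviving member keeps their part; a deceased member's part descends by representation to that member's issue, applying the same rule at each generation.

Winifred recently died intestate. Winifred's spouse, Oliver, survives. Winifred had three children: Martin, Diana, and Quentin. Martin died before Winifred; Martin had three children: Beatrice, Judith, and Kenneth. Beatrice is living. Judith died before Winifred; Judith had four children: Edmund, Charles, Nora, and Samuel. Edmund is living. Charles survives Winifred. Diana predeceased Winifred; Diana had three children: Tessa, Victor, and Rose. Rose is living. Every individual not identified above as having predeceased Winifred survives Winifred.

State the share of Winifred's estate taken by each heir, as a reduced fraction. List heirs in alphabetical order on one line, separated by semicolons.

Oliver, as surviving spouse, takes 2/5.
The remaining 3/5 passes to Winifred's descendants per stirpes.
The 3/5 is divided into 3 equal shares of 1/5 among Martin, Diana, Quentin.
Martin predeceased; the 1/5 allotted to Martin's branch passes to Martin's issue by representation.
The 1/5 is divided into 3 equal shares of 1/15 among Beatrice, Judith, Kenneth.
Beatrice is living and takes 1/15.
Judith predeceased; the 1/15 allotted to Judith's branch passes to Judith's issue by representation.
The 1/15 is divided into 4 equal shares of 1/60 among Edmund, Charles, Nora, Samuel.
Edmund is living and takes 1/60.
Charles is living and takes 1/60.
Nora is living and takes 1/60.
Samuel is living and takes 1/60.
Kenneth is living and takes 1/15.
Diana predeceased; the 1/5 allotted to Diana's branch passes to Diana's issue by representation.
The 1/5 is divided into 3 equal shares of 1/15 among Tessa, Victor, Rose.
Tessa is living and takes 1/15.
Victor is living and takes 1/15.
Rose is living and takes 1/15.
Quentin is living and takes 1/5.

Beatrice 1/15; Charles 1/60; Edmund 1/60; Kenneth 1/15; Nora 1/60; Oliver 2/5; Quentin 1/5; Rose 1/15; Samuel 1/60; Tessa 1/15; Victor 1/15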